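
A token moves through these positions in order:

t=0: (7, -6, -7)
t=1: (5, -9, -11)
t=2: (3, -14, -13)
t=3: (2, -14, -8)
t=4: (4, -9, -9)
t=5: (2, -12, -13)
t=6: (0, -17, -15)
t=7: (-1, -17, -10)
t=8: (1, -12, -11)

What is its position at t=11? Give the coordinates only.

(-4, -20, -12)

The moves between consecutive positions are (-2, -3, -4), (-2, -5, -2), (-1, +0, +5), (+2, +5, -1), (-2, -3, -4), (-2, -5, -2), (-1, +0, +5), (+2, +5, -1); they repeat the 4-cycle [(-2, -3, -4), (-2, -5, -2), (-1, +0, +5), (+2, +5, -1)].
step 9: apply (-2, -3, -4) → (-1, -15, -15)
step 10: apply (-2, -5, -2) → (-3, -20, -17)
step 11: apply (-1, +0, +5) → (-4, -20, -12)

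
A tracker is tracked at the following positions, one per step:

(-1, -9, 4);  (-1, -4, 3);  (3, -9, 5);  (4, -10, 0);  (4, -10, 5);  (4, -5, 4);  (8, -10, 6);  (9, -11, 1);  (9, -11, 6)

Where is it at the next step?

(9, -6, 5)

The moves between consecutive positions are (+0, +5, -1), (+4, -5, +2), (+1, -1, -5), (+0, +0, +5), (+0, +5, -1), (+4, -5, +2), (+1, -1, -5), (+0, +0, +5); they repeat the 4-cycle [(+0, +5, -1), (+4, -5, +2), (+1, -1, -5), (+0, +0, +5)].
step 9: apply (+0, +5, -1) → (9, -6, 5)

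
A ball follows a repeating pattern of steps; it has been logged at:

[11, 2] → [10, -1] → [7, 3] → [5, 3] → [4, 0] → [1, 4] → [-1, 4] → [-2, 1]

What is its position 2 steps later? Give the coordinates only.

Step-to-step displacements: [-1, -3], [-3, +4], [-2, +0], [-1, -3], [-3, +4], [-2, +0], [-1, -3] — a repeating cycle of length 3.
step 8: apply [-3, +4] → [-5, 5]
step 9: apply [-2, +0] → [-7, 5]

[-7, 5]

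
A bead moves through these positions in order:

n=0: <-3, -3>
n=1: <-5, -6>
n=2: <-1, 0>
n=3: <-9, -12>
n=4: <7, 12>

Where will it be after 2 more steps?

<39, 60>

Consecutive displacements <-2, -3>, <+4, +6>, <-8, -12>, <+16, +24> scale by a factor of -2 each step.
step 5: <7, 12> + <-32, -48> → <-25, -36>
step 6: <-25, -36> + <+64, +96> → <39, 60>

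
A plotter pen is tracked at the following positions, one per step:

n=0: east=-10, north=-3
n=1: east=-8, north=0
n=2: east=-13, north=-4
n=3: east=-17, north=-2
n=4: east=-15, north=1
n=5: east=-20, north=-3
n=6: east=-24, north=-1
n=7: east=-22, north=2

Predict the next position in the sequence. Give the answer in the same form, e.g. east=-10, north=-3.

east=-27, north=-2

Step-to-step displacements: (+2,+3), (-5,-4), (-4,+2), (+2,+3), (-5,-4), (-4,+2), (+2,+3) — a repeating cycle of length 3.
step 8: apply (-5,-4) → east=-27, north=-2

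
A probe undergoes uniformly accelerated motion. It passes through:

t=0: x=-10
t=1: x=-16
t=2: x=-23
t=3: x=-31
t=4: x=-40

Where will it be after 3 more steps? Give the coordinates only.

x=-73

Taking differences between consecutive positions: -6, -7, -8, -9. These grow by -1 each step.
step 5: -40 − 10 → x=-50
step 6: -50 − 11 → x=-61
step 7: -61 − 12 → x=-73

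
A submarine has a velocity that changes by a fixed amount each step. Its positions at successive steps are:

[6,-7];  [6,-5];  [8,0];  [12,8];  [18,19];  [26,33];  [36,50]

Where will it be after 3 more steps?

Successive displacements: [+0,+2], [+2,+5], [+4,+8], [+6,+11], [+8,+14], [+10,+17] — each changes by [+2,+3].
step 7: [36,50] + [+12,+20] → [48,70]
step 8: [48,70] + [+14,+23] → [62,93]
step 9: [62,93] + [+16,+26] → [78,119]

[78,119]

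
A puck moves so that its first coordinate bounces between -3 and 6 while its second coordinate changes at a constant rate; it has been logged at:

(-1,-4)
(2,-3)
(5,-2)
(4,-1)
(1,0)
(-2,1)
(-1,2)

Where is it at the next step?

The first coordinate reflects between -3 and 6, moving 3 per step.
  step 7: -1 → 2
The second coordinate changes by +1 each step: at step 7 it is 3.

(2,3)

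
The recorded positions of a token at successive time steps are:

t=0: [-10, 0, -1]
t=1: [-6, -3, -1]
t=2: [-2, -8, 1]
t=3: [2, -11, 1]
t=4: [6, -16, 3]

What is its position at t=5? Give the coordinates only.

[10, -19, 3]

Differencing gives [+4, -3, +0], [+4, -5, +2], [+4, -3, +0], [+4, -5, +2]. This is the pattern [+4, -3, +0], [+4, -5, +2] repeated.
step 5: apply [+4, -3, +0] → [10, -19, 3]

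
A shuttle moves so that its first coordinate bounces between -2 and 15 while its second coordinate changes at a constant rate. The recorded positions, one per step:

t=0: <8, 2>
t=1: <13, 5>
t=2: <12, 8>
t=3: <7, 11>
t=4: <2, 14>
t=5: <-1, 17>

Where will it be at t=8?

<14, 26>

The first coordinate reflects between -2 and 15, moving 5 per step.
  step 6: -1 → 4
  step 7: 4 → 9
  step 8: 9 → 14
The second coordinate changes by +3 each step: at step 8 it is 26.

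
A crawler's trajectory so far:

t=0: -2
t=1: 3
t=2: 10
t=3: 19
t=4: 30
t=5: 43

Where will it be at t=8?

94

Successive displacements: +5, +7, +9, +11, +13 — each changes by +2.
step 6: 43 + 15 → 58
step 7: 58 + 17 → 75
step 8: 75 + 19 → 94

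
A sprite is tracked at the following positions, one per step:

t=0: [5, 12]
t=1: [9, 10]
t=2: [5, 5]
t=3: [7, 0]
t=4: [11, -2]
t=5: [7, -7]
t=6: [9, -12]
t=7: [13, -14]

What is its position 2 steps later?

Differencing gives [+4, -2], [-4, -5], [+2, -5], [+4, -2], [-4, -5], [+2, -5], [+4, -2]. This is the pattern [+4, -2], [-4, -5], [+2, -5] repeated.
step 8: apply [-4, -5] → [9, -19]
step 9: apply [+2, -5] → [11, -24]

[11, -24]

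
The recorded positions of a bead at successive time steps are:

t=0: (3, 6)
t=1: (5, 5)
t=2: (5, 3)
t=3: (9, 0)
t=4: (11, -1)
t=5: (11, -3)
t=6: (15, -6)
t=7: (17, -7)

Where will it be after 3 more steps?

(23, -13)

Differencing gives (+2, -1), (+0, -2), (+4, -3), (+2, -1), (+0, -2), (+4, -3), (+2, -1). This is the pattern (+2, -1), (+0, -2), (+4, -3) repeated.
step 8: apply (+0, -2) → (17, -9)
step 9: apply (+4, -3) → (21, -12)
step 10: apply (+2, -1) → (23, -13)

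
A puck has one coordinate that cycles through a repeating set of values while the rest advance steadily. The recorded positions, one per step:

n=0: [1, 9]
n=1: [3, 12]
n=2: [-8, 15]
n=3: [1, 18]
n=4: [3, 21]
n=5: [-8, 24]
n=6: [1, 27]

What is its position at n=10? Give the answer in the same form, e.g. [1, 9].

The first coordinate repeats the cycle [1, 3, -8] with period 3; step 10 mod 3 = 1, giving 3.
The second coordinate changes by +3 each step, so at step 10 it is 9 + 10·(3) = 39.

[3, 39]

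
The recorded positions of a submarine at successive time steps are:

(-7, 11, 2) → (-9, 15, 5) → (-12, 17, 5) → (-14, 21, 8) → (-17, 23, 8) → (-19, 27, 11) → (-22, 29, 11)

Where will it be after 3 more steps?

Step-to-step displacements: (-2, +4, +3), (-3, +2, +0), (-2, +4, +3), (-3, +2, +0), (-2, +4, +3), (-3, +2, +0) — a repeating cycle of length 2.
step 7: apply (-2, +4, +3) → (-24, 33, 14)
step 8: apply (-3, +2, +0) → (-27, 35, 14)
step 9: apply (-2, +4, +3) → (-29, 39, 17)

(-29, 39, 17)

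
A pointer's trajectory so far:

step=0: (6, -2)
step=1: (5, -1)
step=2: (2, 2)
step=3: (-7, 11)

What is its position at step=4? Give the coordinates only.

The jumps are (-1, +1), (-3, +3), (-9, +9) — a geometric progression with ratio 3.
step 4: (-7, 11) + (-27, +27) → (-34, 38)

(-34, 38)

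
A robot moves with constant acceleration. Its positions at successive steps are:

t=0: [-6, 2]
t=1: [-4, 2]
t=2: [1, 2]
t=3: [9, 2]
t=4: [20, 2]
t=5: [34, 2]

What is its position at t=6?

First differences are [+2, +0], [+5, +0], [+8, +0], [+11, +0], [+14, +0]; their common second difference is [+3, +0] (constant acceleration).
step 6: [34, 2] + [+17, +0] → [51, 2]

[51, 2]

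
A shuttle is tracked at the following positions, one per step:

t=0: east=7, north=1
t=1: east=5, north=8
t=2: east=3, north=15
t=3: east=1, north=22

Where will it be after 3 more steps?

east=-5, north=43

Constant displacement of (-2, +7) per step.
step 4: east=1, north=22 + (-2, +7) → east=-1, north=29
step 5: east=-1, north=29 + (-2, +7) → east=-3, north=36
step 6: east=-3, north=36 + (-2, +7) → east=-5, north=43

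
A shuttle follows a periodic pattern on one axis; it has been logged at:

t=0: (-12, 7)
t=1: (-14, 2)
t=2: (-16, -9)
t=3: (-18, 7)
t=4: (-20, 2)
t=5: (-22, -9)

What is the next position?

(-24, 7)

The first coordinate changes by -2 each step, so at step 6 it is -12 + 6·(-2) = -24.
The second coordinate repeats the cycle [7, 2, -9] with period 3; step 6 mod 3 = 0, giving 7.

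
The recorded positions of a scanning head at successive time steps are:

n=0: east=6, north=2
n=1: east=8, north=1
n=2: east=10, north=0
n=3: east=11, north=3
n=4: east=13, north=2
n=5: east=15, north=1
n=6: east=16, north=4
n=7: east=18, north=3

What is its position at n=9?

east=21, north=5

Step-to-step displacements: (+2, -1), (+2, -1), (+1, +3), (+2, -1), (+2, -1), (+1, +3), (+2, -1) — a repeating cycle of length 3.
step 8: apply (+2, -1) → east=20, north=2
step 9: apply (+1, +3) → east=21, north=5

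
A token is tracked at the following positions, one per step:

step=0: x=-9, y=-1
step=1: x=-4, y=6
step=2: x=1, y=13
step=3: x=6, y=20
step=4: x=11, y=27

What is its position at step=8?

Constant displacement of (+5,+7) per step.
step 5: x=11, y=27 + (+5,+7) → x=16, y=34
step 6: x=16, y=34 + (+5,+7) → x=21, y=41
step 7: x=21, y=41 + (+5,+7) → x=26, y=48
step 8: x=26, y=48 + (+5,+7) → x=31, y=55

x=31, y=55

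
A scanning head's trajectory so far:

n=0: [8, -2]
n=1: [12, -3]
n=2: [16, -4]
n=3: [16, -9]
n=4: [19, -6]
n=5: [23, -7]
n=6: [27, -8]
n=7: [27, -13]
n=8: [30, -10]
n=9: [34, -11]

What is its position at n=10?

[38, -12]

Differencing gives [+4, -1], [+4, -1], [+0, -5], [+3, +3], [+4, -1], [+4, -1], [+0, -5], [+3, +3], [+4, -1]. This is the pattern [+4, -1], [+4, -1], [+0, -5], [+3, +3] repeated.
step 10: apply [+4, -1] → [38, -12]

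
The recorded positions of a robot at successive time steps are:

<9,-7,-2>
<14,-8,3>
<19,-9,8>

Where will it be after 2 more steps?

The position changes by <+5,-1,+5> every step.
step 3: <19,-9,8> + <+5,-1,+5> → <24,-10,13>
step 4: <24,-10,13> + <+5,-1,+5> → <29,-11,18>

<29,-11,18>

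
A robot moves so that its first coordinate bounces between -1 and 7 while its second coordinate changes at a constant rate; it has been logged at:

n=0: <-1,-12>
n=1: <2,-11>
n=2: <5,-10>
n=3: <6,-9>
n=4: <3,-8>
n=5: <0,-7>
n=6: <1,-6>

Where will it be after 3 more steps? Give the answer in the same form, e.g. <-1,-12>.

<4,-3>

The first coordinate travels 3 per step and bounces off the walls at -1 and 7.
  step 7: 1 → 4
  step 8: 4 → 7
  step 9: 7 → 4
The second coordinate changes by +1 each step: at step 9 it is -3.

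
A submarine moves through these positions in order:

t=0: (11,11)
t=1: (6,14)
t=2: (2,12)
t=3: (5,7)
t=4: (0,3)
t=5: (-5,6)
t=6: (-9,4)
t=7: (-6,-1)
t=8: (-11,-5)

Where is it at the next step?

Step-to-step displacements: (-5,+3), (-4,-2), (+3,-5), (-5,-4), (-5,+3), (-4,-2), (+3,-5), (-5,-4) — a repeating cycle of length 4.
step 9: apply (-5,+3) → (-16,-2)

(-16,-2)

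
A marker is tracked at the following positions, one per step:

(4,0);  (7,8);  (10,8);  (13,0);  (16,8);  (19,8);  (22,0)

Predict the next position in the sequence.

(25,8)

First: linear, +3 per step → 25 at step 7.
Second: cycles through 0, 8, 8 every 3 steps. Step 7 lands at position 1 of the cycle → 8.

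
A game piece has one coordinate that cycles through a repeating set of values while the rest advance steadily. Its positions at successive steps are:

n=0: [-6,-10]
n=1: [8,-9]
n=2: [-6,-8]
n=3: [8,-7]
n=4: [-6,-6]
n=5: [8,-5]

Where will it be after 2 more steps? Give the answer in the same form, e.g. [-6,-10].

[8,-3]

The first coordinate repeats the cycle [-6, 8] with period 2; step 7 mod 2 = 1, giving 8.
The second coordinate changes by +1 each step, so at step 7 it is -10 + 7·(1) = -3.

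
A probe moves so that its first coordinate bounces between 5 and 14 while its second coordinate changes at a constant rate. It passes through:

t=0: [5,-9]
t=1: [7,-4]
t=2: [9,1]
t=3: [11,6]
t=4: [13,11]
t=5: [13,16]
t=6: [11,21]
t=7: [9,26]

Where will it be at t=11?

The first coordinate reflects between 5 and 14, moving 2 per step.
  step 8: 9 → 7
  step 9: 7 → 5
  step 10: 5 → 7
  step 11: 7 → 9
The second coordinate changes by +5 each step: at step 11 it is 46.

[9,46]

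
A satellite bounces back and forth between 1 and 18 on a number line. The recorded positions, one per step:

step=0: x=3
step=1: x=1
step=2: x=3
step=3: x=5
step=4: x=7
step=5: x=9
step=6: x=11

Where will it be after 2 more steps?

x=15

The value travels 2 per step and bounces off the walls at 1 and 18.
  step 7: 11 → 13
  step 8: 13 → 15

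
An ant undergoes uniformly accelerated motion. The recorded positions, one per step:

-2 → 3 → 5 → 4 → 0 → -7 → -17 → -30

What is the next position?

-46

Taking differences between consecutive positions: +5, +2, -1, -4, -7, -10, -13. These grow by -3 each step.
step 8: -30 − 16 → -46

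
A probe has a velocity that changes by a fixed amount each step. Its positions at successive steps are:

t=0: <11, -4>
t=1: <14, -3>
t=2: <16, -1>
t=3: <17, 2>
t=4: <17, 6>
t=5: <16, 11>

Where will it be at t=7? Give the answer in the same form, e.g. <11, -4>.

Taking differences between consecutive positions: <+3, +1>, <+2, +2>, <+1, +3>, <+0, +4>, <-1, +5>. These grow by <-1, +1> each step.
step 6: <16, 11> + <-2, +6> → <14, 17>
step 7: <14, 17> + <-3, +7> → <11, 24>

<11, 24>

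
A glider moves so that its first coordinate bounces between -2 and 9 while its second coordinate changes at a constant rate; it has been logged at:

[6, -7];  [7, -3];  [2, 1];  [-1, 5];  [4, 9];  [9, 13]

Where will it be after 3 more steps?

The first coordinate travels 5 per step and bounces off the walls at -2 and 9.
  step 6: 9 → 4
  step 7: 4 → -1
  step 8: -1 → 2
The second coordinate changes by +4 each step: at step 8 it is 25.

[2, 25]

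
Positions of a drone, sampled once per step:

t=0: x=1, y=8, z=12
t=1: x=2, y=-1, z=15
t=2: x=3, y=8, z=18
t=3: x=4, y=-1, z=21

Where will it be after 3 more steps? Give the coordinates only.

X: linear, +1 per step → 7 at step 6.
Y: cycles through 8, -1 every 2 steps. Step 6 lands at position 0 of the cycle → 8.
Z: linear, +3 per step → 30 at step 6.

x=7, y=8, z=30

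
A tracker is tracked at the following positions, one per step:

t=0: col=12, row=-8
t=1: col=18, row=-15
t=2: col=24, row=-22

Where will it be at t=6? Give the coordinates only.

col=48, row=-50

Each step adds (+6,-7) to the position.
step 3: col=24, row=-22 + (+6,-7) → col=30, row=-29
step 4: col=30, row=-29 + (+6,-7) → col=36, row=-36
step 5: col=36, row=-36 + (+6,-7) → col=42, row=-43
step 6: col=42, row=-43 + (+6,-7) → col=48, row=-50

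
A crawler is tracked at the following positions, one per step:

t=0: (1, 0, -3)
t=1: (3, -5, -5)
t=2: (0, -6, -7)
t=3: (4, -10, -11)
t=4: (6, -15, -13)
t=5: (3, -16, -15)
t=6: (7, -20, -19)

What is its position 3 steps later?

(10, -30, -27)

The moves between consecutive positions are (+2, -5, -2), (-3, -1, -2), (+4, -4, -4), (+2, -5, -2), (-3, -1, -2), (+4, -4, -4); they repeat the 3-cycle [(+2, -5, -2), (-3, -1, -2), (+4, -4, -4)].
step 7: apply (+2, -5, -2) → (9, -25, -21)
step 8: apply (-3, -1, -2) → (6, -26, -23)
step 9: apply (+4, -4, -4) → (10, -30, -27)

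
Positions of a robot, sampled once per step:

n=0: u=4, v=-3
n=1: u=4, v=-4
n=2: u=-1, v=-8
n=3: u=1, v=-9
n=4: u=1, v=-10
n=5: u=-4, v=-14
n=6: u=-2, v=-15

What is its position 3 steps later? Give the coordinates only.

Differencing gives (+0,-1), (-5,-4), (+2,-1), (+0,-1), (-5,-4), (+2,-1). This is the pattern (+0,-1), (-5,-4), (+2,-1) repeated.
step 7: apply (+0,-1) → u=-2, v=-16
step 8: apply (-5,-4) → u=-7, v=-20
step 9: apply (+2,-1) → u=-5, v=-21

u=-5, v=-21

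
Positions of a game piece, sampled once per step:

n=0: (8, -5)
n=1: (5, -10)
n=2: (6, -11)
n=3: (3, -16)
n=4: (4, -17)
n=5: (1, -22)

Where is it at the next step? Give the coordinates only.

(2, -23)

Step-to-step displacements: (-3, -5), (+1, -1), (-3, -5), (+1, -1), (-3, -5) — a repeating cycle of length 2.
step 6: apply (+1, -1) → (2, -23)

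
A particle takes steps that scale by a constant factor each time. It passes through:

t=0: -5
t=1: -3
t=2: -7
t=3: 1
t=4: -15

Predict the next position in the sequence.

The jumps are +2, -4, +8, -16 — a geometric progression with ratio -2.
step 5: -15 + 32 → 17

17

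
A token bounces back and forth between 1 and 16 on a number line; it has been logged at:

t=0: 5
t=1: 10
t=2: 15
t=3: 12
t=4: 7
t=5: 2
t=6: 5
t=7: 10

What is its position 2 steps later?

12

The value travels 5 per step and bounces off the walls at 1 and 16.
  step 8: 10 → 15
  step 9: 15 → 12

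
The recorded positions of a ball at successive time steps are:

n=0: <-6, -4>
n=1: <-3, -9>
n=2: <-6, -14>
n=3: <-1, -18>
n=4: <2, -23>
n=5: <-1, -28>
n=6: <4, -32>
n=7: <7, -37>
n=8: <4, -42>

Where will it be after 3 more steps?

The moves between consecutive positions are <+3, -5>, <-3, -5>, <+5, -4>, <+3, -5>, <-3, -5>, <+5, -4>, <+3, -5>, <-3, -5>; they repeat the 3-cycle [<+3, -5>, <-3, -5>, <+5, -4>].
step 9: apply <+5, -4> → <9, -46>
step 10: apply <+3, -5> → <12, -51>
step 11: apply <-3, -5> → <9, -56>

<9, -56>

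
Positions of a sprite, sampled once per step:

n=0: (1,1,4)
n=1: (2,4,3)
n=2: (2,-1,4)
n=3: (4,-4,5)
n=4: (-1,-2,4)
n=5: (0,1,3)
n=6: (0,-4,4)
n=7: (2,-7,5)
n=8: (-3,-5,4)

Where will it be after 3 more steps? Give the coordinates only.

The moves between consecutive positions are (+1,+3,-1), (+0,-5,+1), (+2,-3,+1), (-5,+2,-1), (+1,+3,-1), (+0,-5,+1), (+2,-3,+1), (-5,+2,-1); they repeat the 4-cycle [(+1,+3,-1), (+0,-5,+1), (+2,-3,+1), (-5,+2,-1)].
step 9: apply (+1,+3,-1) → (-2,-2,3)
step 10: apply (+0,-5,+1) → (-2,-7,4)
step 11: apply (+2,-3,+1) → (0,-10,5)

(0,-10,5)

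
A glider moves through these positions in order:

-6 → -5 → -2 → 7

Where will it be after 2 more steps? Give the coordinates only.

115

Step-to-step displacements: +1, +3, +9; each is 3× the previous.
step 4: 7 + 27 → 34
step 5: 34 + 81 → 115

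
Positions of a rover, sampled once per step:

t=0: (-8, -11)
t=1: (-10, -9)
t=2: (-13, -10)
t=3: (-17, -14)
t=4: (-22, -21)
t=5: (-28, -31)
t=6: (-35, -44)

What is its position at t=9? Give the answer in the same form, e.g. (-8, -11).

(-62, -101)

First differences are (-2, +2), (-3, -1), (-4, -4), (-5, -7), (-6, -10), (-7, -13); their common second difference is (-1, -3) (constant acceleration).
step 7: (-35, -44) + (-8, -16) → (-43, -60)
step 8: (-43, -60) + (-9, -19) → (-52, -79)
step 9: (-52, -79) + (-10, -22) → (-62, -101)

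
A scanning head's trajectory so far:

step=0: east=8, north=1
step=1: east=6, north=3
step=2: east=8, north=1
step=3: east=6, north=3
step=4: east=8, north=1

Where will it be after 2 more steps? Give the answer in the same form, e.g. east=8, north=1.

Consecutive displacements (-2,+2), (+2,-2), (-2,+2), (+2,-2) scale by a factor of -1 each step.
step 5: east=8, north=1 + (-2,+2) → east=6, north=3
step 6: east=6, north=3 + (+2,-2) → east=8, north=1

east=8, north=1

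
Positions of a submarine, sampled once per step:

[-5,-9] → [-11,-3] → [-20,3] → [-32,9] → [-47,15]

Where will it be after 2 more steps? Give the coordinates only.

[-86,27]

Taking differences between consecutive positions: [-6,+6], [-9,+6], [-12,+6], [-15,+6]. These grow by [-3,+0] each step.
step 5: [-47,15] + [-18,+6] → [-65,21]
step 6: [-65,21] + [-21,+6] → [-86,27]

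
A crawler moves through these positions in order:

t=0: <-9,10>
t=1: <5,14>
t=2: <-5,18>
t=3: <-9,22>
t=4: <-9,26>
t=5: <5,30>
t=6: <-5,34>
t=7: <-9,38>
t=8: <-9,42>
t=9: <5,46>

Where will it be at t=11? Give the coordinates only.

<-9,54>

First: cycles through -9, 5, -5, -9 every 4 steps. Step 11 lands at position 3 of the cycle → -9.
Second: linear, +4 per step → 54 at step 11.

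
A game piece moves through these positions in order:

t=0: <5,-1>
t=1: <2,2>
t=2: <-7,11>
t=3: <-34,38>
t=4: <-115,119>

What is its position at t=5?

The jumps are <-3,+3>, <-9,+9>, <-27,+27>, <-81,+81> — a geometric progression with ratio 3.
step 5: <-115,119> + <-243,+243> → <-358,362>

<-358,362>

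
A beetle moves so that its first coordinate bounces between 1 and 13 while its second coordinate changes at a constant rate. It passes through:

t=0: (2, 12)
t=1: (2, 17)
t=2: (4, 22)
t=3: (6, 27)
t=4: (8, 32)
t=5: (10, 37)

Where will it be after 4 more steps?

(8, 57)

The first coordinate travels 2 per step and bounces off the walls at 1 and 13.
  step 6: 10 → 12
  step 7: 12 → 12
  step 8: 12 → 10
  step 9: 10 → 8
The second coordinate changes by +5 each step: at step 9 it is 57.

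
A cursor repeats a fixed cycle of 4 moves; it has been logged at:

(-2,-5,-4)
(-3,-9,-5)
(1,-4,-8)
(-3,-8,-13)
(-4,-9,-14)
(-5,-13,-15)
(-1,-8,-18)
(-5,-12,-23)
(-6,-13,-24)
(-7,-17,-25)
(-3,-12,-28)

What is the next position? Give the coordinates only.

Differencing gives (-1,-4,-1), (+4,+5,-3), (-4,-4,-5), (-1,-1,-1), (-1,-4,-1), (+4,+5,-3), (-4,-4,-5), (-1,-1,-1), (-1,-4,-1), (+4,+5,-3). This is the pattern (-1,-4,-1), (+4,+5,-3), (-4,-4,-5), (-1,-1,-1) repeated.
step 11: apply (-4,-4,-5) → (-7,-16,-33)

(-7,-16,-33)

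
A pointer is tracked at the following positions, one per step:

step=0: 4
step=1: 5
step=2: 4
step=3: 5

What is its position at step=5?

Step-to-step displacements: +1, -1, +1; each is -1× the previous.
step 4: 5 − 1 → 4
step 5: 4 + 1 → 5

5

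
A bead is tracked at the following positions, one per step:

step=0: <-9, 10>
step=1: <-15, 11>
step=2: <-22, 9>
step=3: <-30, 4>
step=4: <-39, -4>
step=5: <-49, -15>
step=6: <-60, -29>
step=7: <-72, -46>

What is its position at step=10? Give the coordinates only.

Successive displacements: <-6, +1>, <-7, -2>, <-8, -5>, <-9, -8>, <-10, -11>, <-11, -14>, <-12, -17> — each changes by <-1, -3>.
step 8: <-72, -46> + <-13, -20> → <-85, -66>
step 9: <-85, -66> + <-14, -23> → <-99, -89>
step 10: <-99, -89> + <-15, -26> → <-114, -115>

<-114, -115>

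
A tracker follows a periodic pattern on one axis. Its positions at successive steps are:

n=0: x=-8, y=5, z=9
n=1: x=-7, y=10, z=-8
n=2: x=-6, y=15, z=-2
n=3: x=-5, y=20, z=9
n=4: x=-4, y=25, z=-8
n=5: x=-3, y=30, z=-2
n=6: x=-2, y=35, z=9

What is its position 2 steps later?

x=0, y=45, z=-2

X: linear, +1 per step → 0 at step 8.
Y: linear, +5 per step → 45 at step 8.
Z: cycles through 9, -8, -2 every 3 steps. Step 8 lands at position 2 of the cycle → -2.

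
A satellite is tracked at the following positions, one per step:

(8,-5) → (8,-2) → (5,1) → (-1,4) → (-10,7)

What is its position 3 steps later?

(-55,16)

Successive displacements: (+0,+3), (-3,+3), (-6,+3), (-9,+3) — each changes by (-3,+0).
step 5: (-10,7) + (-12,+3) → (-22,10)
step 6: (-22,10) + (-15,+3) → (-37,13)
step 7: (-37,13) + (-18,+3) → (-55,16)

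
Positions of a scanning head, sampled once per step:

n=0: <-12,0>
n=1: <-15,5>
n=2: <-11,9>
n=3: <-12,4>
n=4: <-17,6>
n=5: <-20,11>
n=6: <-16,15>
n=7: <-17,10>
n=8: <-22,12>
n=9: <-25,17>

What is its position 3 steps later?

Differencing gives <-3,+5>, <+4,+4>, <-1,-5>, <-5,+2>, <-3,+5>, <+4,+4>, <-1,-5>, <-5,+2>, <-3,+5>. This is the pattern <-3,+5>, <+4,+4>, <-1,-5>, <-5,+2> repeated.
step 10: apply <+4,+4> → <-21,21>
step 11: apply <-1,-5> → <-22,16>
step 12: apply <-5,+2> → <-27,18>

<-27,18>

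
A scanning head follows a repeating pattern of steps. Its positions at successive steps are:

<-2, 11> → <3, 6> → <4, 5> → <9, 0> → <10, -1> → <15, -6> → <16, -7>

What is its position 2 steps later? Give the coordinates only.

The moves between consecutive positions are <+5, -5>, <+1, -1>, <+5, -5>, <+1, -1>, <+5, -5>, <+1, -1>; they repeat the 2-cycle [<+5, -5>, <+1, -1>].
step 7: apply <+5, -5> → <21, -12>
step 8: apply <+1, -1> → <22, -13>

<22, -13>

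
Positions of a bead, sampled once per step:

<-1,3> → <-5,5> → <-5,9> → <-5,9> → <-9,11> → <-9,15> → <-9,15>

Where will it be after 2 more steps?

<-13,21>

The moves between consecutive positions are <-4,+2>, <+0,+4>, <+0,+0>, <-4,+2>, <+0,+4>, <+0,+0>; they repeat the 3-cycle [<-4,+2>, <+0,+4>, <+0,+0>].
step 7: apply <-4,+2> → <-13,17>
step 8: apply <+0,+4> → <-13,21>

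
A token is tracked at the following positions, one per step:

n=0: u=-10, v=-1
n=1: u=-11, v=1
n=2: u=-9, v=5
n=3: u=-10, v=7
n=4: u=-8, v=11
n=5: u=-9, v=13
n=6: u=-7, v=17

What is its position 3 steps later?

Differencing gives (-1,+2), (+2,+4), (-1,+2), (+2,+4), (-1,+2), (+2,+4). This is the pattern (-1,+2), (+2,+4) repeated.
step 7: apply (-1,+2) → u=-8, v=19
step 8: apply (+2,+4) → u=-6, v=23
step 9: apply (-1,+2) → u=-7, v=25

u=-7, v=25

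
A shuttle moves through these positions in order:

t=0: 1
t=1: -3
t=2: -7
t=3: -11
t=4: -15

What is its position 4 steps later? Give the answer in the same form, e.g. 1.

Constant displacement of -4 per step.
step 5: -15 − 4 → -19
step 6: -19 − 4 → -23
step 7: -23 − 4 → -27
step 8: -27 − 4 → -31

-31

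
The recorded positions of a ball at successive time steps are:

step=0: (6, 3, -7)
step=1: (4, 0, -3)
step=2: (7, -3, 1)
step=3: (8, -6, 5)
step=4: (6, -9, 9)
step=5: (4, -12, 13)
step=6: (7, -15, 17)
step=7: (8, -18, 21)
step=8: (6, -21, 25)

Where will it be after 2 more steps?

First: cycles through 6, 4, 7, 8 every 4 steps. Step 10 lands at position 2 of the cycle → 7.
Second: linear, -3 per step → -27 at step 10.
Third: linear, +4 per step → 33 at step 10.

(7, -27, 33)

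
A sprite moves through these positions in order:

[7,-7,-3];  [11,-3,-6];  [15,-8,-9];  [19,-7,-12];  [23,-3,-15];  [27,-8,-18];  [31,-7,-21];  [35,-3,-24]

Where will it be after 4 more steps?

First: linear, +4 per step → 51 at step 11.
Second: cycles through -7, -3, -8 every 3 steps. Step 11 lands at position 2 of the cycle → -8.
Third: linear, -3 per step → -36 at step 11.

[51,-8,-36]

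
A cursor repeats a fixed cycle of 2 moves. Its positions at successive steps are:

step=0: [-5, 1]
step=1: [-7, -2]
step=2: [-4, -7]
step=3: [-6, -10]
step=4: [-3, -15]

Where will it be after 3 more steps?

[-4, -26]

Step-to-step displacements: [-2, -3], [+3, -5], [-2, -3], [+3, -5] — a repeating cycle of length 2.
step 5: apply [-2, -3] → [-5, -18]
step 6: apply [+3, -5] → [-2, -23]
step 7: apply [-2, -3] → [-4, -26]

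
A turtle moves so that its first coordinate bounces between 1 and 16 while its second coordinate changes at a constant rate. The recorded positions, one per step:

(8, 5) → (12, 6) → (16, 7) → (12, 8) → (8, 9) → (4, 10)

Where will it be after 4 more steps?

(14, 14)

The first coordinate reflects between 1 and 16, moving 4 per step.
  step 6: 4 → 2
  step 7: 2 → 6
  step 8: 6 → 10
  step 9: 10 → 14
The second coordinate changes by +1 each step: at step 9 it is 14.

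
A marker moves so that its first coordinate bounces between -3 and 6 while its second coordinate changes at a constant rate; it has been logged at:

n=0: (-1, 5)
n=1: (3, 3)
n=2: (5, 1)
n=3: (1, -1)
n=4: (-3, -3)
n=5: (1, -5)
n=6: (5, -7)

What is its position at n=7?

(3, -9)

The first coordinate travels 4 per step and bounces off the walls at -3 and 6.
  step 7: 5 → 3
The second coordinate changes by -2 each step: at step 7 it is -9.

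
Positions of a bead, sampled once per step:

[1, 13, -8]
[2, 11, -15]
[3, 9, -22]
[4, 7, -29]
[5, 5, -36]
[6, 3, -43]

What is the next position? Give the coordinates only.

The position changes by [+1, -2, -7] every step.
step 6: [6, 3, -43] + [+1, -2, -7] → [7, 1, -50]

[7, 1, -50]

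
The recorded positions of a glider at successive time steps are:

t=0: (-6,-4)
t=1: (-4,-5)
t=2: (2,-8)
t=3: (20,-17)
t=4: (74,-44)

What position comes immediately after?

(236,-125)

Step-to-step displacements: (+2,-1), (+6,-3), (+18,-9), (+54,-27); each is 3× the previous.
step 5: (74,-44) + (+162,-81) → (236,-125)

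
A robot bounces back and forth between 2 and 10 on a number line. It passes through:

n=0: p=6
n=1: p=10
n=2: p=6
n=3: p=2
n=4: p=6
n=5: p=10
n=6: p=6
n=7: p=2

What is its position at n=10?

The value reflects between 2 and 10, moving 4 per step.
  step 8: 2 → 6
  step 9: 6 → 10
  step 10: 10 → 6

p=6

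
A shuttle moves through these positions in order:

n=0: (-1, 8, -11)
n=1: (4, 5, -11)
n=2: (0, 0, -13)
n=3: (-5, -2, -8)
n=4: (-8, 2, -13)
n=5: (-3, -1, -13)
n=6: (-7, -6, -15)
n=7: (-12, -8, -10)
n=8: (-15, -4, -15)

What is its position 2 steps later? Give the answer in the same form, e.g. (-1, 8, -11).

Step-to-step displacements: (+5, -3, +0), (-4, -5, -2), (-5, -2, +5), (-3, +4, -5), (+5, -3, +0), (-4, -5, -2), (-5, -2, +5), (-3, +4, -5) — a repeating cycle of length 4.
step 9: apply (+5, -3, +0) → (-10, -7, -15)
step 10: apply (-4, -5, -2) → (-14, -12, -17)

(-14, -12, -17)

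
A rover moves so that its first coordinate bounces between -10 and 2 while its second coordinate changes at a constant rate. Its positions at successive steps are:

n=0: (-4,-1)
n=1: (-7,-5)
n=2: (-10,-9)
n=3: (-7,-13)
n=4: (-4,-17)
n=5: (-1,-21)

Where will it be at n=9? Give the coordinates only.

(-7,-37)

The first coordinate travels 3 per step and bounces off the walls at -10 and 2.
  step 6: -1 → 2
  step 7: 2 → -1
  step 8: -1 → -4
  step 9: -4 → -7
The second coordinate changes by -4 each step: at step 9 it is -37.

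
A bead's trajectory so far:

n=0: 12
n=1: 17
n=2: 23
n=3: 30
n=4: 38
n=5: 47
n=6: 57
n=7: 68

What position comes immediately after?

Successive displacements: +5, +6, +7, +8, +9, +10, +11 — each changes by +1.
step 8: 68 + 12 → 80

80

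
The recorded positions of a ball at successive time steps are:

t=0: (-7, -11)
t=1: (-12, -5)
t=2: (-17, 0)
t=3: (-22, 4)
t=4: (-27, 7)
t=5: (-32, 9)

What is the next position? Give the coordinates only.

(-37, 10)

Successive displacements: (-5, +6), (-5, +5), (-5, +4), (-5, +3), (-5, +2) — each changes by (+0, -1).
step 6: (-32, 9) + (-5, +1) → (-37, 10)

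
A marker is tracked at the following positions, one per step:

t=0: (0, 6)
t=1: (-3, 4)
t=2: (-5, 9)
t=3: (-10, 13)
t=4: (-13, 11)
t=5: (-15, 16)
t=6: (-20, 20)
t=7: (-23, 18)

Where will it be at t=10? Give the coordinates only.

(-33, 25)

The moves between consecutive positions are (-3, -2), (-2, +5), (-5, +4), (-3, -2), (-2, +5), (-5, +4), (-3, -2); they repeat the 3-cycle [(-3, -2), (-2, +5), (-5, +4)].
step 8: apply (-2, +5) → (-25, 23)
step 9: apply (-5, +4) → (-30, 27)
step 10: apply (-3, -2) → (-33, 25)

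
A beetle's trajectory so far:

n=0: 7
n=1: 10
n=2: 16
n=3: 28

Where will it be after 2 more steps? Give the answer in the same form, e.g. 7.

The jumps are +3, +6, +12 — a geometric progression with ratio 2.
step 4: 28 + 24 → 52
step 5: 52 + 48 → 100

100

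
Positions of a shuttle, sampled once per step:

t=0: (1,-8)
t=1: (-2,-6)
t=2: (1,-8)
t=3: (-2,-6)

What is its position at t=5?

(-2,-6)

The jumps are (-3,+2), (+3,-2), (-3,+2) — a geometric progression with ratio -1.
step 4: (-2,-6) + (+3,-2) → (1,-8)
step 5: (1,-8) + (-3,+2) → (-2,-6)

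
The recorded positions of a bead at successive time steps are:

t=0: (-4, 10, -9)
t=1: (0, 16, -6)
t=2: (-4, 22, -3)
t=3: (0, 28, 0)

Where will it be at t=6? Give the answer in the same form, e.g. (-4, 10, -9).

(-4, 46, 9)

The first coordinate repeats the cycle [-4, 0] with period 2; step 6 mod 2 = 0, giving -4.
The second coordinate changes by +6 each step, so at step 6 it is 10 + 6·(6) = 46.
The third coordinate changes by +3 each step, so at step 6 it is -9 + 6·(3) = 9.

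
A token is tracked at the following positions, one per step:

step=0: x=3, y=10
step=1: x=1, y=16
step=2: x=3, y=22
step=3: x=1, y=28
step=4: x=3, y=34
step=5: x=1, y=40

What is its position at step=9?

The x coordinate repeats the cycle [3, 1] with period 2; step 9 mod 2 = 1, giving 1.
The y coordinate changes by +6 each step, so at step 9 it is 10 + 9·(6) = 64.

x=1, y=64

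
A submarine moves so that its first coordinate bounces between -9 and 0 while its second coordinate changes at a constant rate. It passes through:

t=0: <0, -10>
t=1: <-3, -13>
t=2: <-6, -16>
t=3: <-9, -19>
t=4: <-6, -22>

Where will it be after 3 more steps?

<-3, -31>

The first coordinate travels 3 per step and bounces off the walls at -9 and 0.
  step 5: -6 → -3
  step 6: -3 → 0
  step 7: 0 → -3
The second coordinate changes by -3 each step: at step 7 it is -31.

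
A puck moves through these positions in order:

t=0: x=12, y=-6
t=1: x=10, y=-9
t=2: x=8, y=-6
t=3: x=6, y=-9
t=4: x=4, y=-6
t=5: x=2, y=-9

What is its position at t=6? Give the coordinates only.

X: linear, -2 per step → 0 at step 6.
Y: cycles through -6, -9 every 2 steps. Step 6 lands at position 0 of the cycle → -6.

x=0, y=-6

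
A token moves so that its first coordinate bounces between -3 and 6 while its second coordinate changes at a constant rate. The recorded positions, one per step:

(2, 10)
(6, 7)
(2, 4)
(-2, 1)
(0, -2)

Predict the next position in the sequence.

(4, -5)

The first coordinate reflects between -3 and 6, moving 4 per step.
  step 5: 0 → 4
The second coordinate changes by -3 each step: at step 5 it is -5.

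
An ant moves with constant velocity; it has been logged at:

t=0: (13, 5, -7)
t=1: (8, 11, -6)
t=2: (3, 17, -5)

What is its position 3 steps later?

(-12, 35, -2)

Constant displacement of (-5, +6, +1) per step.
step 3: (3, 17, -5) + (-5, +6, +1) → (-2, 23, -4)
step 4: (-2, 23, -4) + (-5, +6, +1) → (-7, 29, -3)
step 5: (-7, 29, -3) + (-5, +6, +1) → (-12, 35, -2)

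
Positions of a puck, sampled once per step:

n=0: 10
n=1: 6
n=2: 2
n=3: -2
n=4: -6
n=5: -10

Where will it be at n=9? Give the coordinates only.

-26

Each step adds -4 to the position.
step 6: -10 − 4 → -14
step 7: -14 − 4 → -18
step 8: -18 − 4 → -22
step 9: -22 − 4 → -26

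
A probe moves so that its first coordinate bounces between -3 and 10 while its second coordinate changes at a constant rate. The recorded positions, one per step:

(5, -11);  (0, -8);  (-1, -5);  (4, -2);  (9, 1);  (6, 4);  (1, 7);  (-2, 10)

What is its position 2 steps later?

The first coordinate reflects between -3 and 10, moving 5 per step.
  step 8: -2 → 3
  step 9: 3 → 8
The second coordinate changes by +3 each step: at step 9 it is 16.

(8, 16)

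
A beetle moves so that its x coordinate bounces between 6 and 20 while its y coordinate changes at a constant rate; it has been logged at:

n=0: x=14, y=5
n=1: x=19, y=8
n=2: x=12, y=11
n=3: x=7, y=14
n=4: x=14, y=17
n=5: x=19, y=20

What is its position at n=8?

x=14, y=29

The x coordinate travels 7 per step and bounces off the walls at 6 and 20.
  step 6: 19 → 12
  step 7: 12 → 7
  step 8: 7 → 14
The y coordinate changes by +3 each step: at step 8 it is 29.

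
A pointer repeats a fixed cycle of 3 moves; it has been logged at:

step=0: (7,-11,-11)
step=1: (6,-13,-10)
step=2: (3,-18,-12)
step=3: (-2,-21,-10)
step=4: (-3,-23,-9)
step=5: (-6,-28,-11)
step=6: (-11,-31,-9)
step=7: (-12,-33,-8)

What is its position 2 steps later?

The moves between consecutive positions are (-1,-2,+1), (-3,-5,-2), (-5,-3,+2), (-1,-2,+1), (-3,-5,-2), (-5,-3,+2), (-1,-2,+1); they repeat the 3-cycle [(-1,-2,+1), (-3,-5,-2), (-5,-3,+2)].
step 8: apply (-3,-5,-2) → (-15,-38,-10)
step 9: apply (-5,-3,+2) → (-20,-41,-8)

(-20,-41,-8)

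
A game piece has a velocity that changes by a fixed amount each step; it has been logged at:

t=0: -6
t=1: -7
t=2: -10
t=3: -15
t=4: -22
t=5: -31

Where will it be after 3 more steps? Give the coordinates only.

Taking differences between consecutive positions: -1, -3, -5, -7, -9. These grow by -2 each step.
step 6: -31 − 11 → -42
step 7: -42 − 13 → -55
step 8: -55 − 15 → -70

-70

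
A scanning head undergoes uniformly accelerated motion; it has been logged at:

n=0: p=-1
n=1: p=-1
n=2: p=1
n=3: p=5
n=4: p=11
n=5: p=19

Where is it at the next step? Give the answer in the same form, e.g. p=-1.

p=29

First differences are +0, +2, +4, +6, +8; their common second difference is +2 (constant acceleration).
step 6: 19 + 10 → p=29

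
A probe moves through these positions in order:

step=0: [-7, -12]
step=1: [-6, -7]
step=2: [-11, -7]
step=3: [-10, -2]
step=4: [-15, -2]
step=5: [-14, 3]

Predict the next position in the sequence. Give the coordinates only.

[-19, 3]

Step-to-step displacements: [+1, +5], [-5, +0], [+1, +5], [-5, +0], [+1, +5] — a repeating cycle of length 2.
step 6: apply [-5, +0] → [-19, 3]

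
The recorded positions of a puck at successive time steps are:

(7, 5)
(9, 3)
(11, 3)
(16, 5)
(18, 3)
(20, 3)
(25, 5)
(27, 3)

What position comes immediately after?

Step-to-step displacements: (+2, -2), (+2, +0), (+5, +2), (+2, -2), (+2, +0), (+5, +2), (+2, -2) — a repeating cycle of length 3.
step 8: apply (+2, +0) → (29, 3)

(29, 3)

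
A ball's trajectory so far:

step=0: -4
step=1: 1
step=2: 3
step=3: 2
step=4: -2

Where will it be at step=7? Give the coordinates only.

First differences are +5, +2, -1, -4; their common second difference is -3 (constant acceleration).
step 5: -2 − 7 → -9
step 6: -9 − 10 → -19
step 7: -19 − 13 → -32

-32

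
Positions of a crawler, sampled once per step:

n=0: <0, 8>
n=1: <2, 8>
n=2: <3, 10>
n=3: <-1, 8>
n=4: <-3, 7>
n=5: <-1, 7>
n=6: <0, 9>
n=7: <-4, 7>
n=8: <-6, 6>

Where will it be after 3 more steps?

<-7, 6>

Differencing gives <+2, +0>, <+1, +2>, <-4, -2>, <-2, -1>, <+2, +0>, <+1, +2>, <-4, -2>, <-2, -1>. This is the pattern <+2, +0>, <+1, +2>, <-4, -2>, <-2, -1> repeated.
step 9: apply <+2, +0> → <-4, 6>
step 10: apply <+1, +2> → <-3, 8>
step 11: apply <-4, -2> → <-7, 6>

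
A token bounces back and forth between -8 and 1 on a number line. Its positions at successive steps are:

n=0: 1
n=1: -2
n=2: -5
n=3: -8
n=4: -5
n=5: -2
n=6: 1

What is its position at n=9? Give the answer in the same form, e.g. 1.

The value reflects between -8 and 1, moving 3 per step.
  step 7: 1 → -2
  step 8: -2 → -5
  step 9: -5 → -8

-8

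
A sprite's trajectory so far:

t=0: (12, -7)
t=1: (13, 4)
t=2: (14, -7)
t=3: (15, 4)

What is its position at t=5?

(17, 4)

The first coordinate changes by +1 each step, so at step 5 it is 12 + 5·(1) = 17.
The second coordinate repeats the cycle [-7, 4] with period 2; step 5 mod 2 = 1, giving 4.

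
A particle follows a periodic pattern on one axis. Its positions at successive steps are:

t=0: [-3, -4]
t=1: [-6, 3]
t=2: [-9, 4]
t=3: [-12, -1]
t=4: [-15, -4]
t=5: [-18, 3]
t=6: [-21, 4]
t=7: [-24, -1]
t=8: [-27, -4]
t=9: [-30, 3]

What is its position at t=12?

First: linear, -3 per step → -39 at step 12.
Second: cycles through -4, 3, 4, -1 every 4 steps. Step 12 lands at position 0 of the cycle → -4.

[-39, -4]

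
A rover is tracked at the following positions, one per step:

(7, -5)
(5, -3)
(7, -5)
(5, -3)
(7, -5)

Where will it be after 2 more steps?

(7, -5)

The jumps are (-2, +2), (+2, -2), (-2, +2), (+2, -2) — a geometric progression with ratio -1.
step 5: (7, -5) + (-2, +2) → (5, -3)
step 6: (5, -3) + (+2, -2) → (7, -5)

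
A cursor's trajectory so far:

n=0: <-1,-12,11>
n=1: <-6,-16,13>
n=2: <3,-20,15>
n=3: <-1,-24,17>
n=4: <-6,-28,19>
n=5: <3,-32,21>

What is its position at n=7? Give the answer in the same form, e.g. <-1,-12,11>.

First: cycles through -1, -6, 3 every 3 steps. Step 7 lands at position 1 of the cycle → -6.
Second: linear, -4 per step → -40 at step 7.
Third: linear, +2 per step → 25 at step 7.

<-6,-40,25>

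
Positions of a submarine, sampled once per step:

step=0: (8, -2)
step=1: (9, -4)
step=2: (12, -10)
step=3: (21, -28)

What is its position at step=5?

Step-to-step displacements: (+1, -2), (+3, -6), (+9, -18); each is 3× the previous.
step 4: (21, -28) + (+27, -54) → (48, -82)
step 5: (48, -82) + (+81, -162) → (129, -244)

(129, -244)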